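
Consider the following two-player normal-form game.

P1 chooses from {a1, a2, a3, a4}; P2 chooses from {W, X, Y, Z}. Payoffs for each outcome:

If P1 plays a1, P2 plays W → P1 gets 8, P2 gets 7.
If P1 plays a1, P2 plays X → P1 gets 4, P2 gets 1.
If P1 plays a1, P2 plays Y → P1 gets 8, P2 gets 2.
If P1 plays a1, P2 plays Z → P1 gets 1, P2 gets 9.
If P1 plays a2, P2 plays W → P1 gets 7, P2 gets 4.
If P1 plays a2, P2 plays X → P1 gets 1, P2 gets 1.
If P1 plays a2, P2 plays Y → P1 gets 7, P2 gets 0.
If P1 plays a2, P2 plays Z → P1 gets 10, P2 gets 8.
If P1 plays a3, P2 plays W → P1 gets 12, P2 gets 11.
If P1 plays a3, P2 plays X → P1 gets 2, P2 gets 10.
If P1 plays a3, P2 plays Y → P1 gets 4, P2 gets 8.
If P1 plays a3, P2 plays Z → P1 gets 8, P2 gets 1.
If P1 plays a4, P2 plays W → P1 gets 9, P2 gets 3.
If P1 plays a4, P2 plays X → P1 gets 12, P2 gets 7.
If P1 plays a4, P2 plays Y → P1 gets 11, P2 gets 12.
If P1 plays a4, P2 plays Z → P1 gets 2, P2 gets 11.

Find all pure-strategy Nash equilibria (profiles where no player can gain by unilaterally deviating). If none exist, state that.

The pure Nash equilibria are (a2, Z), (a3, W), (a4, Y).

Check each profile: it is a Nash equilibrium iff no player can strictly gain by switching unilaterally.
(a1, W): P1 can switch to a3 (8 → 12). Not NE.
(a1, X): P1 can switch to a4 (4 → 12). Not NE.
(a1, Y): P1 can switch to a4 (8 → 11). Not NE.
(a1, Z): P1 can switch to a2 (1 → 10). Not NE.
(a2, W): P1 can switch to a1 (7 → 8). Not NE.
(a2, X): P1 can switch to a1 (1 → 4). Not NE.
(a2, Y): P1 can switch to a1 (7 → 8). Not NE.
(a2, Z): P1 gets 10, best alternative 8; P2 gets 8, best alternative 4. No profitable deviation — NE.
(a3, W): P1 gets 12, best alternative 9; P2 gets 11, best alternative 10. No profitable deviation — NE.
(a3, X): P1 can switch to a1 (2 → 4). Not NE.
(a3, Y): P1 can switch to a1 (4 → 8). Not NE.
(a3, Z): P1 can switch to a2 (8 → 10). Not NE.
(a4, W): P1 can switch to a3 (9 → 12). Not NE.
(a4, X): P2 can switch to Y (7 → 12). Not NE.
(a4, Y): P1 gets 11, best alternative 8; P2 gets 12, best alternative 11. No profitable deviation — NE.
(The remaining 1 profile has a profitable deviation by the same check.)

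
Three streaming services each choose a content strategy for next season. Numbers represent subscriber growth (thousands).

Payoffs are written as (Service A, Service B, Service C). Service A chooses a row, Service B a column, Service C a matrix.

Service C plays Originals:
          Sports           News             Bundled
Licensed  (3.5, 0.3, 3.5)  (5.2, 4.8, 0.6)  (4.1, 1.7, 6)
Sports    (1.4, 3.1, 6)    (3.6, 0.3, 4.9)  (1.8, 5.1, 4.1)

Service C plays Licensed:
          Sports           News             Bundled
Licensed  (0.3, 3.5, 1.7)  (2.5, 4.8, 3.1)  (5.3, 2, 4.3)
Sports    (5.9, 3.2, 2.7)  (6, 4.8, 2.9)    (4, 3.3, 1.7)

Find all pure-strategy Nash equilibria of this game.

No pure-strategy Nash equilibrium.

Service A against (Sports, Originals): payoffs 3.5, 1.4 → best response Licensed.
Service A against (Sports, Licensed): payoffs 0.3, 5.9 → best response Sports.
Service A against (News, Originals): payoffs 5.2, 3.6 → best response Licensed.
Service A against (News, Licensed): payoffs 2.5, 6 → best response Sports.
Service A against (Bundled, Originals): payoffs 4.1, 1.8 → best response Licensed.
Service A against (Bundled, Licensed): payoffs 5.3, 4 → best response Licensed.
Service B against (Licensed, Originals): payoffs 0.3, 4.8, 1.7 → best response News.
Service B against (Licensed, Licensed): payoffs 3.5, 4.8, 2 → best response News.
Service B against (Sports, Originals): payoffs 3.1, 0.3, 5.1 → best response Bundled.
Service B against (Sports, Licensed): payoffs 3.2, 4.8, 3.3 → best response News.
Service C against (Licensed, Sports): payoffs 3.5, 1.7 → best response Originals.
Service C against (Licensed, News): payoffs 0.6, 3.1 → best response Licensed.
Service C against (Licensed, Bundled): payoffs 6, 4.3 → best response Originals.
Service C against (Sports, Sports): payoffs 6, 2.7 → best response Originals.
Service C against (Sports, News): payoffs 4.9, 2.9 → best response Originals.
Service C against (Sports, Bundled): payoffs 4.1, 1.7 → best response Originals.
No profile is a mutual best response for all players.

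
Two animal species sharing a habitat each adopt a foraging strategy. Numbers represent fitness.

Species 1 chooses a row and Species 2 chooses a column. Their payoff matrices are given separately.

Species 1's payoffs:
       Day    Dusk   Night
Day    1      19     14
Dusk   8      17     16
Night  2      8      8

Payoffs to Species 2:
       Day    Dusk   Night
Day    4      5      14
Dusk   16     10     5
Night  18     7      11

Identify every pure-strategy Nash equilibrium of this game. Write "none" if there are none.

Pure NE: (Dusk, Day)

Check each profile: it is a Nash equilibrium iff no player can strictly gain by switching unilaterally.
(Day, Day): Species 1 can switch to Dusk (1 → 8). Not NE.
(Day, Dusk): Species 2 can switch to Night (5 → 14). Not NE.
(Day, Night): Species 1 can switch to Dusk (14 → 16). Not NE.
(Dusk, Day): Species 1 gets 8, best alternative 2; Species 2 gets 16, best alternative 10. No profitable deviation — NE.
(Dusk, Dusk): Species 1 can switch to Day (17 → 19). Not NE.
(Dusk, Night): Species 2 can switch to Day (5 → 16). Not NE.
(Night, Day): Species 1 can switch to Dusk (2 → 8). Not NE.
(Night, Dusk): Species 1 can switch to Day (8 → 19). Not NE.
(Night, Night): Species 1 can switch to Day (8 → 14). Not NE.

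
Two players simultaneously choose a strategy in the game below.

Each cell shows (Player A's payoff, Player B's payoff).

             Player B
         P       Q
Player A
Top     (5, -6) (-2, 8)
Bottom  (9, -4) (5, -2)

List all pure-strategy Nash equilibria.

Player A against P: payoffs 5, 9 → best response Bottom.
Player A against Q: payoffs -2, 5 → best response Bottom.
Player B against Top: payoffs -6, 8 → best response Q.
Player B against Bottom: payoffs -4, -2 → best response Q.
Mutual best responses: (Bottom, Q).

(Bottom, Q)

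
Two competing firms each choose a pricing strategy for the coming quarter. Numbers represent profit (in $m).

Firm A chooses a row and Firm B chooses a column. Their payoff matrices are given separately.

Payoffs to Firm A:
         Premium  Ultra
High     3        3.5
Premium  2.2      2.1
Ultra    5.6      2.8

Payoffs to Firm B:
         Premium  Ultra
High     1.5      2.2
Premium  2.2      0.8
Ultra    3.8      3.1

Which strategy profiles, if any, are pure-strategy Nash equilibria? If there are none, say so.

(High, Ultra); (Ultra, Premium)

Firm A against Premium: payoffs 3, 2.2, 5.6 → best response Ultra.
Firm A against Ultra: payoffs 3.5, 2.1, 2.8 → best response High.
Firm B against High: payoffs 1.5, 2.2 → best response Ultra.
Firm B against Premium: payoffs 2.2, 0.8 → best response Premium.
Firm B against Ultra: payoffs 3.8, 3.1 → best response Premium.
Mutual best responses: (High, Ultra); (Ultra, Premium).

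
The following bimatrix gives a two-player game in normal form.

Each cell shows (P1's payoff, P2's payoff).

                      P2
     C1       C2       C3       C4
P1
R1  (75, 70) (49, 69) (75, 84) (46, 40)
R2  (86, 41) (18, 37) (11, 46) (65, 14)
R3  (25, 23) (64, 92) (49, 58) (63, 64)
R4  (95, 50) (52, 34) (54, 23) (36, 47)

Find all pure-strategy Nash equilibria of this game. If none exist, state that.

For each player, find the best response to each opponent profile; mutual best responses are the pure NE.
P1 against C1: payoffs 75, 86, 25, 95 → best response R4.
P1 against C2: payoffs 49, 18, 64, 52 → best response R3.
P1 against C3: payoffs 75, 11, 49, 54 → best response R1.
P1 against C4: payoffs 46, 65, 63, 36 → best response R2.
P2 against R1: payoffs 70, 69, 84, 40 → best response C3.
P2 against R2: payoffs 41, 37, 46, 14 → best response C3.
P2 against R3: payoffs 23, 92, 58, 64 → best response C2.
P2 against R4: payoffs 50, 34, 23, 47 → best response C1.
Mutual best responses: (R1, C3); (R3, C2); (R4, C1).

(R1, C3); (R3, C2); (R4, C1)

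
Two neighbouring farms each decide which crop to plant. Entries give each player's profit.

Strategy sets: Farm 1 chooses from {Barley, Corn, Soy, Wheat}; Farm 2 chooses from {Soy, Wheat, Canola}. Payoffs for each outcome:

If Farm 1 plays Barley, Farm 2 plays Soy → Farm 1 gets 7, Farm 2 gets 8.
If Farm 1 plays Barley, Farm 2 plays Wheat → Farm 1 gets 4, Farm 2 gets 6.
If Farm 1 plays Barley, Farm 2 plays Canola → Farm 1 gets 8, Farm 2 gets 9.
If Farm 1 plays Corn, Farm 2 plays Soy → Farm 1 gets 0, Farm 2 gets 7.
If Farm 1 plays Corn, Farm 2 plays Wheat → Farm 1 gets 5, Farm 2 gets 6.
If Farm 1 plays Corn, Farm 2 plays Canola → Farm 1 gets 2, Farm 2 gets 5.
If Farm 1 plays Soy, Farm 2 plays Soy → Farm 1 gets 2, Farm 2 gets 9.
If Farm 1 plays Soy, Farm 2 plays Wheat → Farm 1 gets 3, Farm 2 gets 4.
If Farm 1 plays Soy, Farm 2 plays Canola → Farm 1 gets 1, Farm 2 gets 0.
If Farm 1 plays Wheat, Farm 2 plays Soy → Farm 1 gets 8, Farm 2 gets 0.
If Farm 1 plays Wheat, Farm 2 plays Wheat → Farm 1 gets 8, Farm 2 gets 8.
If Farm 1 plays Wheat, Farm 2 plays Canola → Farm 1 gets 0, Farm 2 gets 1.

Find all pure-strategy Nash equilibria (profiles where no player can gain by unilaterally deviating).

Check each profile: it is a Nash equilibrium iff no player can strictly gain by switching unilaterally.
(Barley, Soy): Farm 1 can switch to Wheat (7 → 8). Not NE.
(Barley, Wheat): Farm 1 can switch to Corn (4 → 5). Not NE.
(Barley, Canola): Farm 1 gets 8, best alternative 2; Farm 2 gets 9, best alternative 8. No profitable deviation — NE.
(Corn, Soy): Farm 1 can switch to Barley (0 → 7). Not NE.
(Corn, Wheat): Farm 1 can switch to Wheat (5 → 8). Not NE.
(Corn, Canola): Farm 1 can switch to Barley (2 → 8). Not NE.
(Soy, Soy): Farm 1 can switch to Barley (2 → 7). Not NE.
(Wheat, Wheat): Farm 1 gets 8, best alternative 5; Farm 2 gets 8, best alternative 1. No profitable deviation — NE.
(The remaining 4 profiles each have a profitable deviation by the same check.)

The pure Nash equilibria are (Barley, Canola) and (Wheat, Wheat).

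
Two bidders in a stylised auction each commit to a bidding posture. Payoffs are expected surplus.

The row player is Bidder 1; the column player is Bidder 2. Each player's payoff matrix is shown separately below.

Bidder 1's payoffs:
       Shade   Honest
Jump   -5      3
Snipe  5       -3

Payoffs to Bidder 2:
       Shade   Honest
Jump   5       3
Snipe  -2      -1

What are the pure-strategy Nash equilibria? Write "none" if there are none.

(Jump, Shade): Bidder 1 can switch to Snipe (-5 → 5). Not NE.
(Jump, Honest): Bidder 2 can switch to Shade (3 → 5). Not NE.
(Snipe, Shade): Bidder 2 can switch to Honest (-2 → -1). Not NE.
(Snipe, Honest): Bidder 1 can switch to Jump (-3 → 3). Not NE.

There is no pure-strategy Nash equilibrium.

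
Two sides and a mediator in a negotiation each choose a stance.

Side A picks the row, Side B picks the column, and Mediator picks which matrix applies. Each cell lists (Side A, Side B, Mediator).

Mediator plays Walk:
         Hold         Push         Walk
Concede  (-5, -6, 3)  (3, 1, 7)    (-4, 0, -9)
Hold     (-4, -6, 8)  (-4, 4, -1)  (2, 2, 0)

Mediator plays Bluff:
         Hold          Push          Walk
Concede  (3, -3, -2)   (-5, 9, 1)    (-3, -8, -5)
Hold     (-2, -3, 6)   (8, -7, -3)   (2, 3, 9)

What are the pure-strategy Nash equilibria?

Side A against (Hold, Walk): payoffs -5, -4 → best response Hold.
Side A against (Hold, Bluff): payoffs 3, -2 → best response Concede.
Side A against (Push, Walk): payoffs 3, -4 → best response Concede.
Side A against (Push, Bluff): payoffs -5, 8 → best response Hold.
Side A against (Walk, Walk): payoffs -4, 2 → best response Hold.
Side A against (Walk, Bluff): payoffs -3, 2 → best response Hold.
Side B against (Concede, Walk): payoffs -6, 1, 0 → best response Push.
Side B against (Concede, Bluff): payoffs -3, 9, -8 → best response Push.
Side B against (Hold, Walk): payoffs -6, 4, 2 → best response Push.
Side B against (Hold, Bluff): payoffs -3, -7, 3 → best response Walk.
Mediator against (Concede, Hold): payoffs 3, -2 → best response Walk.
Mediator against (Concede, Push): payoffs 7, 1 → best response Walk.
Mediator against (Concede, Walk): payoffs -9, -5 → best response Bluff.
Mediator against (Hold, Hold): payoffs 8, 6 → best response Walk.
Mediator against (Hold, Push): payoffs -1, -3 → best response Walk.
Mediator against (Hold, Walk): payoffs 0, 9 → best response Bluff.
Mutual best responses: (Concede, Push, Walk); (Hold, Walk, Bluff).

(Concede, Push, Walk), (Hold, Walk, Bluff)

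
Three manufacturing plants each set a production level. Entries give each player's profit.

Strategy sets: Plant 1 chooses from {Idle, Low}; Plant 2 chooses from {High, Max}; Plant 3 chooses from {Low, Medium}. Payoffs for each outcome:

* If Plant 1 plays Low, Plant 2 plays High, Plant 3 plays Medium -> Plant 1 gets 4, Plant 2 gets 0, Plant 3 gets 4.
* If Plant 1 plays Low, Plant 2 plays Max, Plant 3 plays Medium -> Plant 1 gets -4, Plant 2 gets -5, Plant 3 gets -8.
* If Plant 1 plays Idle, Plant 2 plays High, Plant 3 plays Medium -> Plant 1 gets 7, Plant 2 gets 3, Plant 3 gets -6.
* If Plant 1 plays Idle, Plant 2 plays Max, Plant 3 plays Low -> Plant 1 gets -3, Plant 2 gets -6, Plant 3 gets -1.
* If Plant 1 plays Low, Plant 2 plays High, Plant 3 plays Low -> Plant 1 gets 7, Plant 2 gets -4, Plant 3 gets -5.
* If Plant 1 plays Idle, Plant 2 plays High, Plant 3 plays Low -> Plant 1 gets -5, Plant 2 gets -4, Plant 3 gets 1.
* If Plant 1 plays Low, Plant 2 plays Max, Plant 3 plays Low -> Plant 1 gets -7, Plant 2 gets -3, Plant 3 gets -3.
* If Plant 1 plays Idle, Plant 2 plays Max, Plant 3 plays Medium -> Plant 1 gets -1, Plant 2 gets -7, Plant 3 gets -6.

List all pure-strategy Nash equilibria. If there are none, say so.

There is no pure-strategy Nash equilibrium.

(Idle, High, Low): Plant 1 can switch to Low (-5 → 7). Not NE.
(Idle, High, Medium): Plant 3 can switch to Low (-6 → 1). Not NE.
(Idle, Max, Low): Plant 2 can switch to High (-6 → -4). Not NE.
(Idle, Max, Medium): Plant 2 can switch to High (-7 → 3). Not NE.
(Low, High, Low): Plant 2 can switch to Max (-4 → -3). Not NE.
(Low, High, Medium): Plant 1 can switch to Idle (4 → 7). Not NE.
(Low, Max, Low): Plant 1 can switch to Idle (-7 → -3). Not NE.
(Low, Max, Medium): Plant 1 can switch to Idle (-4 → -1). Not NE.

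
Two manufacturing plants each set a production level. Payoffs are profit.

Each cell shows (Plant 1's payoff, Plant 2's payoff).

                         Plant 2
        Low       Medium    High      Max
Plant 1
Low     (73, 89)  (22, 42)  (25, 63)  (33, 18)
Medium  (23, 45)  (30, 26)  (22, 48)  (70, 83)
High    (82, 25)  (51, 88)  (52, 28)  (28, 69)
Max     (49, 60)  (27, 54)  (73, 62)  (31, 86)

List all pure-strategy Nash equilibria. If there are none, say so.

The pure Nash equilibria are (Medium, Max) and (High, Medium).

Plant 1 against Low: payoffs 73, 23, 82, 49 → best response High.
Plant 1 against Medium: payoffs 22, 30, 51, 27 → best response High.
Plant 1 against High: payoffs 25, 22, 52, 73 → best response Max.
Plant 1 against Max: payoffs 33, 70, 28, 31 → best response Medium.
Plant 2 against Low: payoffs 89, 42, 63, 18 → best response Low.
Plant 2 against Medium: payoffs 45, 26, 48, 83 → best response Max.
Plant 2 against High: payoffs 25, 88, 28, 69 → best response Medium.
Plant 2 against Max: payoffs 60, 54, 62, 86 → best response Max.
Mutual best responses: (Medium, Max); (High, Medium).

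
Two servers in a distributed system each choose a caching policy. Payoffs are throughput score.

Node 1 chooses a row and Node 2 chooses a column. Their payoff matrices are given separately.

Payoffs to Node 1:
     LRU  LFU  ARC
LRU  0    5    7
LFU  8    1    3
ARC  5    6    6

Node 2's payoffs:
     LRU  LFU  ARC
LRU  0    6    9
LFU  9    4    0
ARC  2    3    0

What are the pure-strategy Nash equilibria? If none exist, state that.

Pure-strategy Nash equilibria: (LRU, ARC); (LFU, LRU); (ARC, LFU)

Check each profile: it is a Nash equilibrium iff no player can strictly gain by switching unilaterally.
(LRU, LRU): Node 1 can switch to LFU (0 → 8). Not NE.
(LRU, LFU): Node 1 can switch to ARC (5 → 6). Not NE.
(LRU, ARC): Node 1 gets 7, best alternative 6; Node 2 gets 9, best alternative 6. No profitable deviation — NE.
(LFU, LRU): Node 1 gets 8, best alternative 5; Node 2 gets 9, best alternative 4. No profitable deviation — NE.
(LFU, LFU): Node 1 can switch to LRU (1 → 5). Not NE.
(LFU, ARC): Node 1 can switch to LRU (3 → 7). Not NE.
(ARC, LRU): Node 1 can switch to LFU (5 → 8). Not NE.
(ARC, LFU): Node 1 gets 6, best alternative 5; Node 2 gets 3, best alternative 2. No profitable deviation — NE.
(ARC, ARC): Node 1 can switch to LRU (6 → 7). Not NE.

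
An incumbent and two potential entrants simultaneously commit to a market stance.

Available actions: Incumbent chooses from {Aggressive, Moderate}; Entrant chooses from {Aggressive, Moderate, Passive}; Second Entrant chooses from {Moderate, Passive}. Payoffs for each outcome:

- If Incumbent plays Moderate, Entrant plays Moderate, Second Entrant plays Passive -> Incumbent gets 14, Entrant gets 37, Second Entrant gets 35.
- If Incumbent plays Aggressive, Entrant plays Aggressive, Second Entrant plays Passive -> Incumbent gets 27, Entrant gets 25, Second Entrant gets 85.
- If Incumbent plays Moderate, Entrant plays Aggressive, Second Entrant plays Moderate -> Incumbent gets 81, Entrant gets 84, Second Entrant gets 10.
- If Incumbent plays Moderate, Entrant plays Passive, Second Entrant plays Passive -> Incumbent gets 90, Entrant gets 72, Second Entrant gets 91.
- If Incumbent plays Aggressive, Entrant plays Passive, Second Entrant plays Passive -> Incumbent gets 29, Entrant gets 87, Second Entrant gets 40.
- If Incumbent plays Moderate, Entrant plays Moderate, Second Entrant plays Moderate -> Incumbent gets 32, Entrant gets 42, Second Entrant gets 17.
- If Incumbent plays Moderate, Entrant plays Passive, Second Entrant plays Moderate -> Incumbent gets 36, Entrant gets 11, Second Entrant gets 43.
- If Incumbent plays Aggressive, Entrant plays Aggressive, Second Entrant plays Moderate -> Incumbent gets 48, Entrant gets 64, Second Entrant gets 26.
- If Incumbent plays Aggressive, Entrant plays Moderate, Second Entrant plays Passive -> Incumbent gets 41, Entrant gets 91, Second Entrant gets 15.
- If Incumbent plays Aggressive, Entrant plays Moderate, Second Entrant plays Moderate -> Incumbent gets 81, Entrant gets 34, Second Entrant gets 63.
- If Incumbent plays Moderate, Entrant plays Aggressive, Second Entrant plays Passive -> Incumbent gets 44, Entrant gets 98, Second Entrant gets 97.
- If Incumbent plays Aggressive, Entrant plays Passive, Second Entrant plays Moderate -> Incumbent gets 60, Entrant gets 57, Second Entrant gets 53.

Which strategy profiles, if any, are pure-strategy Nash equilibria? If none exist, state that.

For each player, find the best response to each opponent profile; mutual best responses are the pure NE.
Incumbent against (Aggressive, Moderate): payoffs 48, 81 → best response Moderate.
Incumbent against (Aggressive, Passive): payoffs 27, 44 → best response Moderate.
Incumbent against (Moderate, Moderate): payoffs 81, 32 → best response Aggressive.
Incumbent against (Moderate, Passive): payoffs 41, 14 → best response Aggressive.
Incumbent against (Passive, Moderate): payoffs 60, 36 → best response Aggressive.
Incumbent against (Passive, Passive): payoffs 29, 90 → best response Moderate.
Entrant against (Aggressive, Moderate): payoffs 64, 34, 57 → best response Aggressive.
Entrant against (Aggressive, Passive): payoffs 25, 91, 87 → best response Moderate.
Entrant against (Moderate, Moderate): payoffs 84, 42, 11 → best response Aggressive.
Entrant against (Moderate, Passive): payoffs 98, 37, 72 → best response Aggressive.
Second Entrant against (Aggressive, Aggressive): payoffs 26, 85 → best response Passive.
Second Entrant against (Aggressive, Moderate): payoffs 63, 15 → best response Moderate.
Second Entrant against (Aggressive, Passive): payoffs 53, 40 → best response Moderate.
Second Entrant against (Moderate, Aggressive): payoffs 10, 97 → best response Passive.
Second Entrant against (Moderate, Moderate): payoffs 17, 35 → best response Passive.
Second Entrant against (Moderate, Passive): payoffs 43, 91 → best response Passive.
Mutual best responses: (Moderate, Aggressive, Passive).

Pure NE: (Moderate, Aggressive, Passive)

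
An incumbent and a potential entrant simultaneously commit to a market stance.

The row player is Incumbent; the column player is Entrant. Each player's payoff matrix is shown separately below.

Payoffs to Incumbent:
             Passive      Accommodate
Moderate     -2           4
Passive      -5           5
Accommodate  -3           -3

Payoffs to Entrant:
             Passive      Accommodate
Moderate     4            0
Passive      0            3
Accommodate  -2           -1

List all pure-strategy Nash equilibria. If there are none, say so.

(Moderate, Passive): Incumbent gets -2, best alternative -3; Entrant gets 4, best alternative 0. No profitable deviation — NE.
(Moderate, Accommodate): Incumbent can switch to Passive (4 → 5). Not NE.
(Passive, Passive): Incumbent can switch to Moderate (-5 → -2). Not NE.
(Passive, Accommodate): Incumbent gets 5, best alternative 4; Entrant gets 3, best alternative 0. No profitable deviation — NE.
(Accommodate, Passive): Incumbent can switch to Moderate (-3 → -2). Not NE.
(Accommodate, Accommodate): Incumbent can switch to Moderate (-3 → 4). Not NE.

Pure-strategy Nash equilibria: (Moderate, Passive); (Passive, Accommodate)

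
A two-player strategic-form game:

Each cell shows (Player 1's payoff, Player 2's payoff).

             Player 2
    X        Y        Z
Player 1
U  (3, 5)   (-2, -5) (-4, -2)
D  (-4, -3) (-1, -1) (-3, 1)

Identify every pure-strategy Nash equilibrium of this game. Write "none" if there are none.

(U, X) and (D, Z)

For each player, find the best response to each opponent profile; mutual best responses are the pure NE.
Player 1 against X: payoffs 3, -4 → best response U.
Player 1 against Y: payoffs -2, -1 → best response D.
Player 1 against Z: payoffs -4, -3 → best response D.
Player 2 against U: payoffs 5, -5, -2 → best response X.
Player 2 against D: payoffs -3, -1, 1 → best response Z.
Mutual best responses: (U, X); (D, Z).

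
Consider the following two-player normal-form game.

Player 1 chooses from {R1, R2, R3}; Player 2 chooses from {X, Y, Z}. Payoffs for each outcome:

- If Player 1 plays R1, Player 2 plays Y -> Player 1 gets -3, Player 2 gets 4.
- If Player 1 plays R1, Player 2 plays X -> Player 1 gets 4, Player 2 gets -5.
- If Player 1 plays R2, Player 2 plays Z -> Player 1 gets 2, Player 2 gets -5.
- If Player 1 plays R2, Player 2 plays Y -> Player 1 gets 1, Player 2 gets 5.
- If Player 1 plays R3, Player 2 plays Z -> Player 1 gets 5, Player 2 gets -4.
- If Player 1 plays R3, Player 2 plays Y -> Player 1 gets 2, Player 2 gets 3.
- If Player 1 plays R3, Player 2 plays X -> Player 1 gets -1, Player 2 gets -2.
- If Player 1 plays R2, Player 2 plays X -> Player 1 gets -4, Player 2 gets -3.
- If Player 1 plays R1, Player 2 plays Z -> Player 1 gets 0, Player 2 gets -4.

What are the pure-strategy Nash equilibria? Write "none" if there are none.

(R1, X): Player 2 can switch to Y (-5 → 4). Not NE.
(R1, Y): Player 1 can switch to R2 (-3 → 1). Not NE.
(R1, Z): Player 1 can switch to R2 (0 → 2). Not NE.
(R2, X): Player 1 can switch to R1 (-4 → 4). Not NE.
(R2, Y): Player 1 can switch to R3 (1 → 2). Not NE.
(R2, Z): Player 1 can switch to R3 (2 → 5). Not NE.
(R3, X): Player 1 can switch to R1 (-1 → 4). Not NE.
(R3, Y): Player 1 gets 2, best alternative 1; Player 2 gets 3, best alternative -2. No profitable deviation — NE.
(R3, Z): Player 2 can switch to X (-4 → -2). Not NE.

(R3, Y)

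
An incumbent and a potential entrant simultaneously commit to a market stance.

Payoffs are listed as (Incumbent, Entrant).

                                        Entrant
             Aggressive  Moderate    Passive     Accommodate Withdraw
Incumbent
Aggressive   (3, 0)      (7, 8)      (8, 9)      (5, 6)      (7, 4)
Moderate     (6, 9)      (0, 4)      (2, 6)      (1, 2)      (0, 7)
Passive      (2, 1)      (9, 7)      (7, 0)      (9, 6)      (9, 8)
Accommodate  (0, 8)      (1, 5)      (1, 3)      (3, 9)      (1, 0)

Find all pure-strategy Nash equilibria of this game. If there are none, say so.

Incumbent against Aggressive: payoffs 3, 6, 2, 0 → best response Moderate.
Incumbent against Moderate: payoffs 7, 0, 9, 1 → best response Passive.
Incumbent against Passive: payoffs 8, 2, 7, 1 → best response Aggressive.
Incumbent against Accommodate: payoffs 5, 1, 9, 3 → best response Passive.
Incumbent against Withdraw: payoffs 7, 0, 9, 1 → best response Passive.
Entrant against Aggressive: payoffs 0, 8, 9, 6, 4 → best response Passive.
Entrant against Moderate: payoffs 9, 4, 6, 2, 7 → best response Aggressive.
Entrant against Passive: payoffs 1, 7, 0, 6, 8 → best response Withdraw.
Entrant against Accommodate: payoffs 8, 5, 3, 9, 0 → best response Accommodate.
Mutual best responses: (Aggressive, Passive); (Moderate, Aggressive); (Passive, Withdraw).

Pure-strategy Nash equilibria: (Aggressive, Passive) and (Moderate, Aggressive) and (Passive, Withdraw)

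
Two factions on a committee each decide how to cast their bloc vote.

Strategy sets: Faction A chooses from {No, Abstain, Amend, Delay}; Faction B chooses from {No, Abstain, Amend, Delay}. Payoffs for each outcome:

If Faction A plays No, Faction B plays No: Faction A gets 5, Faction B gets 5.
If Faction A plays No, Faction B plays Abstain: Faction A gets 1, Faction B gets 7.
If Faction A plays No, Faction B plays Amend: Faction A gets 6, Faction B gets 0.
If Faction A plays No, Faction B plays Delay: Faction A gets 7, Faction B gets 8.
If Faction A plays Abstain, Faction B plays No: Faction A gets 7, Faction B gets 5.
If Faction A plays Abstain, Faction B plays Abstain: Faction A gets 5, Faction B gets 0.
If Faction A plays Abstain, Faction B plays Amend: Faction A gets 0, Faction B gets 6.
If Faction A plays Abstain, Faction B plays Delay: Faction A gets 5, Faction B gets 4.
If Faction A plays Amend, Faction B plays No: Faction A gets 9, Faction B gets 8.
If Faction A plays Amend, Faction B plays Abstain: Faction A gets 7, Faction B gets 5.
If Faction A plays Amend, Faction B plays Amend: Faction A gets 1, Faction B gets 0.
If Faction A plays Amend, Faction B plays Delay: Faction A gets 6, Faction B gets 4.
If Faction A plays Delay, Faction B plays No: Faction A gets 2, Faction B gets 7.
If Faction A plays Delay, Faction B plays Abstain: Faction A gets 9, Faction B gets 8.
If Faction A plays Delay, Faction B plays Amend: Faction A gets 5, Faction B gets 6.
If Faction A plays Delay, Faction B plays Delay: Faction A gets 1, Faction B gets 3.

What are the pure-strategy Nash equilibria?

Faction A against No: payoffs 5, 7, 9, 2 → best response Amend.
Faction A against Abstain: payoffs 1, 5, 7, 9 → best response Delay.
Faction A against Amend: payoffs 6, 0, 1, 5 → best response No.
Faction A against Delay: payoffs 7, 5, 6, 1 → best response No.
Faction B against No: payoffs 5, 7, 0, 8 → best response Delay.
Faction B against Abstain: payoffs 5, 0, 6, 4 → best response Amend.
Faction B against Amend: payoffs 8, 5, 0, 4 → best response No.
Faction B against Delay: payoffs 7, 8, 6, 3 → best response Abstain.
Mutual best responses: (No, Delay); (Amend, No); (Delay, Abstain).

Pure-strategy Nash equilibria: (No, Delay) and (Amend, No) and (Delay, Abstain)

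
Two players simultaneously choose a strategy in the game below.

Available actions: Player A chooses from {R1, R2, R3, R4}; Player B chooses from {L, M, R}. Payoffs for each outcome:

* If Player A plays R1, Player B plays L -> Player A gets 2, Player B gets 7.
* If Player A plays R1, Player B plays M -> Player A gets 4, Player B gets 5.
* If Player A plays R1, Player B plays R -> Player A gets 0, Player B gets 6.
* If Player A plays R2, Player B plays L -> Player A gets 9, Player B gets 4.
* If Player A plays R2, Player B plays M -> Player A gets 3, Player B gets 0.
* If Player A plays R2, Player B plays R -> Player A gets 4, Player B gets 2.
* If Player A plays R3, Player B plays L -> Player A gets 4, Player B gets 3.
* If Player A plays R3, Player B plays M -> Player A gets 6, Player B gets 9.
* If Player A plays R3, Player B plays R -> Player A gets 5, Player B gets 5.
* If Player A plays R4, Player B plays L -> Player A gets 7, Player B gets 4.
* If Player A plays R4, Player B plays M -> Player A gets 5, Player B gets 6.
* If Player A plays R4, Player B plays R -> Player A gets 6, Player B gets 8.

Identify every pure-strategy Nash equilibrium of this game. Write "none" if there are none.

Pure-strategy Nash equilibria: (R2, L); (R3, M); (R4, R)

Player A against L: payoffs 2, 9, 4, 7 → best response R2.
Player A against M: payoffs 4, 3, 6, 5 → best response R3.
Player A against R: payoffs 0, 4, 5, 6 → best response R4.
Player B against R1: payoffs 7, 5, 6 → best response L.
Player B against R2: payoffs 4, 0, 2 → best response L.
Player B against R3: payoffs 3, 9, 5 → best response M.
Player B against R4: payoffs 4, 6, 8 → best response R.
Mutual best responses: (R2, L); (R3, M); (R4, R).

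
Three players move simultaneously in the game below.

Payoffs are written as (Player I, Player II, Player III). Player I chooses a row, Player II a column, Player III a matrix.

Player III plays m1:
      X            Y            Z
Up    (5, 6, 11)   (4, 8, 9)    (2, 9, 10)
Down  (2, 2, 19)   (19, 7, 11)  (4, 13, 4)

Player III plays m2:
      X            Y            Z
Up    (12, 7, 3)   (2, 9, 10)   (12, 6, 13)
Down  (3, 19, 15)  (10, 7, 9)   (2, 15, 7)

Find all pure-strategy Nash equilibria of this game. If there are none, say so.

(Up, X, m1): Player II can switch to Y (6 → 8). Not NE.
(Up, X, m2): Player II can switch to Y (7 → 9). Not NE.
(Up, Y, m1): Player I can switch to Down (4 → 19). Not NE.
(Up, Y, m2): Player I can switch to Down (2 → 10). Not NE.
(Up, Z, m1): Player I can switch to Down (2 → 4). Not NE.
(Up, Z, m2): Player II can switch to X (6 → 7). Not NE.
(Down, X, m1): Player I can switch to Up (2 → 5). Not NE.
(Down, X, m2): Player I can switch to Up (3 → 12). Not NE.
(Down, Y, m1): Player II can switch to Z (7 → 13). Not NE.
(Down, Y, m2): Player II can switch to X (7 → 19). Not NE.
(Down, Z, m1): Player III can switch to m2 (4 → 7). Not NE.
(Down, Z, m2): Player I can switch to Up (2 → 12). Not NE.

There is no pure-strategy Nash equilibrium.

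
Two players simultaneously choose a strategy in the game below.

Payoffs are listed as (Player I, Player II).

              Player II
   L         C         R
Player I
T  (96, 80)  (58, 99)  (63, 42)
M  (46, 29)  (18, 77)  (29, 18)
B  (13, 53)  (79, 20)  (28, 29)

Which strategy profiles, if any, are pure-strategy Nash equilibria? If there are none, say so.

For each player, find the best response to each opponent profile; mutual best responses are the pure NE.
Player I against L: payoffs 96, 46, 13 → best response T.
Player I against C: payoffs 58, 18, 79 → best response B.
Player I against R: payoffs 63, 29, 28 → best response T.
Player II against T: payoffs 80, 99, 42 → best response C.
Player II against M: payoffs 29, 77, 18 → best response C.
Player II against B: payoffs 53, 20, 29 → best response L.
No profile is a mutual best response for all players.

none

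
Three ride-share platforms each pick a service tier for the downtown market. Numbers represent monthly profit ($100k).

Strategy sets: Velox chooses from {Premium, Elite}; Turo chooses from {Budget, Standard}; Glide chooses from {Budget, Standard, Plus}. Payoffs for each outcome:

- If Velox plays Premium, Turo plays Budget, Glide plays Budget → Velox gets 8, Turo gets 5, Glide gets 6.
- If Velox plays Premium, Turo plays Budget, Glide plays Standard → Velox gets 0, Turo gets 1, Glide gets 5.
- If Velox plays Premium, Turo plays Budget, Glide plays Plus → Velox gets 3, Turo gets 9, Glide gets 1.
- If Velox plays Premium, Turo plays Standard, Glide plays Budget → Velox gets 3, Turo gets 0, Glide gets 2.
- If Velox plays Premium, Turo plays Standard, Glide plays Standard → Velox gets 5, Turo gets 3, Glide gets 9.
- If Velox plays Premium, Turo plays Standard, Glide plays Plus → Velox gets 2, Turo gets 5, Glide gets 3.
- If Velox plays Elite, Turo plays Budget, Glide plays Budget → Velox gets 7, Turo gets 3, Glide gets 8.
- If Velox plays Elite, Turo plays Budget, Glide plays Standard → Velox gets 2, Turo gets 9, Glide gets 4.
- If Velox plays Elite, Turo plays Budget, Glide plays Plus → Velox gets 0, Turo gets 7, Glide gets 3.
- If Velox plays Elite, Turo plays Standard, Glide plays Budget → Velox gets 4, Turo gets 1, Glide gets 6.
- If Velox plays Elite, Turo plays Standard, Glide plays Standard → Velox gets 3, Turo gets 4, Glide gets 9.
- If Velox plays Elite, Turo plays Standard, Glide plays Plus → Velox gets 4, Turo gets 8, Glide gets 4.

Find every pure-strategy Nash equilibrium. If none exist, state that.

Check each profile: it is a Nash equilibrium iff no player can strictly gain by switching unilaterally.
(Premium, Budget, Budget): Velox gets 8, best alternative 7; Turo gets 5, best alternative 0; Glide gets 6, best alternative 5. No profitable deviation — NE.
(Premium, Budget, Standard): Velox can switch to Elite (0 → 2). Not NE.
(Premium, Budget, Plus): Glide can switch to Budget (1 → 6). Not NE.
(Premium, Standard, Budget): Velox can switch to Elite (3 → 4). Not NE.
(Premium, Standard, Standard): Velox gets 5, best alternative 3; Turo gets 3, best alternative 1; Glide gets 9, best alternative 3. No profitable deviation — NE.
(Premium, Standard, Plus): Velox can switch to Elite (2 → 4). Not NE.
(Elite, Budget, Budget): Velox can switch to Premium (7 → 8). Not NE.
(Elite, Budget, Standard): Glide can switch to Budget (4 → 8). Not NE.
(Elite, Budget, Plus): Velox can switch to Premium (0 → 3). Not NE.
(Elite, Standard, Budget): Turo can switch to Budget (1 → 3). Not NE.
(Elite, Standard, Standard): Velox can switch to Premium (3 → 5). Not NE.
(Elite, Standard, Plus): Glide can switch to Budget (4 → 6). Not NE.

The pure Nash equilibria are (Premium, Budget, Budget), (Premium, Standard, Standard).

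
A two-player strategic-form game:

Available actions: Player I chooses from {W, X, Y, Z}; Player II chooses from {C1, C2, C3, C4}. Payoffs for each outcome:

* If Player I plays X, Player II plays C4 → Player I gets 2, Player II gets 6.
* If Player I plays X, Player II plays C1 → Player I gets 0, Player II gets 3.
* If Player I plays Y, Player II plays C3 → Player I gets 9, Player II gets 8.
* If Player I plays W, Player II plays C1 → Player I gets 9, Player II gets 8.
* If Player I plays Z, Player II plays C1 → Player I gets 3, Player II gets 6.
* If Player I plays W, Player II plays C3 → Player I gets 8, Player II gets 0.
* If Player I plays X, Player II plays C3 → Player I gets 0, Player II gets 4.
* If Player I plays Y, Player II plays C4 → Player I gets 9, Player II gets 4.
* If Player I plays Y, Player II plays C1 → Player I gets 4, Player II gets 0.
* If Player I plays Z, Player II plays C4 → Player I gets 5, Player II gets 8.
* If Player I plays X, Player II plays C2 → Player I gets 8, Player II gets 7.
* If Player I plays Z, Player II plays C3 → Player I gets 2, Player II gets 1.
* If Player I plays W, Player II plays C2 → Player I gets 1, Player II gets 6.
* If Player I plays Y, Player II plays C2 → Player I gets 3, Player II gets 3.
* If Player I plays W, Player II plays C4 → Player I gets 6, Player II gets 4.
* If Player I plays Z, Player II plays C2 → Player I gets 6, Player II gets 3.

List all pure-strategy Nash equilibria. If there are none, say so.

(W, C1): Player I gets 9, best alternative 4; Player II gets 8, best alternative 6. No profitable deviation — NE.
(W, C2): Player I can switch to X (1 → 8). Not NE.
(W, C3): Player I can switch to Y (8 → 9). Not NE.
(W, C4): Player I can switch to Y (6 → 9). Not NE.
(X, C1): Player I can switch to W (0 → 9). Not NE.
(X, C2): Player I gets 8, best alternative 6; Player II gets 7, best alternative 6. No profitable deviation — NE.
(X, C3): Player I can switch to W (0 → 8). Not NE.
(X, C4): Player I can switch to W (2 → 6). Not NE.
(Y, C3): Player I gets 9, best alternative 8; Player II gets 8, best alternative 4. No profitable deviation — NE.
(The remaining 7 profiles each have a profitable deviation by the same check.)

Pure-strategy Nash equilibria: (W, C1); (X, C2); (Y, C3)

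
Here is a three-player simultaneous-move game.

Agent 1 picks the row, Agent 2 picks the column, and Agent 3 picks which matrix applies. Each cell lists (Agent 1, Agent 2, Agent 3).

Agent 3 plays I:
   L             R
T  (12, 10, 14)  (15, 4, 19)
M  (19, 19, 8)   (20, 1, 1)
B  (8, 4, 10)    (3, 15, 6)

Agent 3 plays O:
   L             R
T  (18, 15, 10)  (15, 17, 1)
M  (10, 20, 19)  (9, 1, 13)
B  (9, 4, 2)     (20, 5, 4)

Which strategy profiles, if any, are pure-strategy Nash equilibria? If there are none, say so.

(T, L, I): Agent 1 can switch to M (12 → 19). Not NE.
(T, L, O): Agent 2 can switch to R (15 → 17). Not NE.
(T, R, I): Agent 1 can switch to M (15 → 20). Not NE.
(T, R, O): Agent 1 can switch to B (15 → 20). Not NE.
(M, L, I): Agent 3 can switch to O (8 → 19). Not NE.
(M, L, O): Agent 1 can switch to T (10 → 18). Not NE.
(M, R, I): Agent 2 can switch to L (1 → 19). Not NE.
(M, R, O): Agent 1 can switch to T (9 → 15). Not NE.
(B, L, I): Agent 1 can switch to T (8 → 12). Not NE.
(B, L, O): Agent 1 can switch to T (9 → 18). Not NE.
(The remaining 2 profiles each have a profitable deviation by the same check.)

none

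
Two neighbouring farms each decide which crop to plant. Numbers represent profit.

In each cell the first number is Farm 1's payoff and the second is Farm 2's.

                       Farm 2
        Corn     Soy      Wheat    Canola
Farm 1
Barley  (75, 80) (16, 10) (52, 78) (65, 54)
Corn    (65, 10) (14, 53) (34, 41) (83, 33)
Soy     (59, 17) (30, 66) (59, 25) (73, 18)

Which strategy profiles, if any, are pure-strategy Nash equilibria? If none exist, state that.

Farm 1 against Corn: payoffs 75, 65, 59 → best response Barley.
Farm 1 against Soy: payoffs 16, 14, 30 → best response Soy.
Farm 1 against Wheat: payoffs 52, 34, 59 → best response Soy.
Farm 1 against Canola: payoffs 65, 83, 73 → best response Corn.
Farm 2 against Barley: payoffs 80, 10, 78, 54 → best response Corn.
Farm 2 against Corn: payoffs 10, 53, 41, 33 → best response Soy.
Farm 2 against Soy: payoffs 17, 66, 25, 18 → best response Soy.
Mutual best responses: (Barley, Corn); (Soy, Soy).

The pure Nash equilibria are (Barley, Corn); (Soy, Soy).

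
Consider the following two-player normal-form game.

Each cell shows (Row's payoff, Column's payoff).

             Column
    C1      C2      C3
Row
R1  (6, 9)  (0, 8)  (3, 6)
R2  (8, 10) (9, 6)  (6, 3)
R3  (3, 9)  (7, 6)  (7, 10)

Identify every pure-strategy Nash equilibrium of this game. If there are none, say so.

(R1, C1): Row can switch to R2 (6 → 8). Not NE.
(R1, C2): Row can switch to R2 (0 → 9). Not NE.
(R1, C3): Row can switch to R2 (3 → 6). Not NE.
(R2, C1): Row gets 8, best alternative 6; Column gets 10, best alternative 6. No profitable deviation — NE.
(R2, C2): Column can switch to C1 (6 → 10). Not NE.
(R2, C3): Row can switch to R3 (6 → 7). Not NE.
(R3, C1): Row can switch to R1 (3 → 6). Not NE.
(R3, C2): Row can switch to R2 (7 → 9). Not NE.
(R3, C3): Row gets 7, best alternative 6; Column gets 10, best alternative 9. No profitable deviation — NE.

Pure-strategy Nash equilibria: (R2, C1) and (R3, C3)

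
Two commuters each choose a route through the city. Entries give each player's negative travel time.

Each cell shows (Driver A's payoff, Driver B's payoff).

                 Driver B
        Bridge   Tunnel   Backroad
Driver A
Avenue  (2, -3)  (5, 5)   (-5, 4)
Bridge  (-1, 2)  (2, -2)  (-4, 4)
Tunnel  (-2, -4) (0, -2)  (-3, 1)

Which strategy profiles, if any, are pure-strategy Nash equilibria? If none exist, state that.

(Avenue, Tunnel), (Tunnel, Backroad)

(Avenue, Bridge): Driver B can switch to Tunnel (-3 → 5). Not NE.
(Avenue, Tunnel): Driver A gets 5, best alternative 2; Driver B gets 5, best alternative 4. No profitable deviation — NE.
(Avenue, Backroad): Driver A can switch to Bridge (-5 → -4). Not NE.
(Bridge, Bridge): Driver A can switch to Avenue (-1 → 2). Not NE.
(Bridge, Tunnel): Driver A can switch to Avenue (2 → 5). Not NE.
(Bridge, Backroad): Driver A can switch to Tunnel (-4 → -3). Not NE.
(Tunnel, Bridge): Driver A can switch to Avenue (-2 → 2). Not NE.
(Tunnel, Tunnel): Driver A can switch to Avenue (0 → 5). Not NE.
(Tunnel, Backroad): Driver A gets -3, best alternative -4; Driver B gets 1, best alternative -2. No profitable deviation — NE.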